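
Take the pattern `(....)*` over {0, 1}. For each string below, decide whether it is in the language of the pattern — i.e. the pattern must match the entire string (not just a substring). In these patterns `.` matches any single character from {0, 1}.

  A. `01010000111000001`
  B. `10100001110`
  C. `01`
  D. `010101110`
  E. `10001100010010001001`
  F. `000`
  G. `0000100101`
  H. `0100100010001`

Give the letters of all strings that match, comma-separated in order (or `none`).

A → no match
B → no match
C → no match
D → no match
E → match
F → no match
G → no match
H → no match

E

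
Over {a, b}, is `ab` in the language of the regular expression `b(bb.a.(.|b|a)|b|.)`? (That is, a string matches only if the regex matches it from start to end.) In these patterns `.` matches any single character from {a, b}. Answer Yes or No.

Every match must start with `b`, but `ab` does not.

No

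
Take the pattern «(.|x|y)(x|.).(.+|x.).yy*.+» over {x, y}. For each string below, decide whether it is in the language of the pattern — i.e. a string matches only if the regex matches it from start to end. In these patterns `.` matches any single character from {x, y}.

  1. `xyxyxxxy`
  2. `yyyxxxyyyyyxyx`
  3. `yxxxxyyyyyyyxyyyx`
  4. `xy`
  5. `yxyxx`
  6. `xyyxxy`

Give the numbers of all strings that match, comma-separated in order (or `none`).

2, 3

1 → no match
2 → match
3 → match
4 → no match
5 → no match
6 → no match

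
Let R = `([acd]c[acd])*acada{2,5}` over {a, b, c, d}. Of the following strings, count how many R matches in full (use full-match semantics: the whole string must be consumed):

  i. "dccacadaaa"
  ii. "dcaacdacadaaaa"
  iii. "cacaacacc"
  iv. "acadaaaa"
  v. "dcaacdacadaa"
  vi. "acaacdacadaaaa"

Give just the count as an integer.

5

i → match
ii → match
iii → no match — must end with "a"
iv → match
v → match
vi → match
Total matched: 5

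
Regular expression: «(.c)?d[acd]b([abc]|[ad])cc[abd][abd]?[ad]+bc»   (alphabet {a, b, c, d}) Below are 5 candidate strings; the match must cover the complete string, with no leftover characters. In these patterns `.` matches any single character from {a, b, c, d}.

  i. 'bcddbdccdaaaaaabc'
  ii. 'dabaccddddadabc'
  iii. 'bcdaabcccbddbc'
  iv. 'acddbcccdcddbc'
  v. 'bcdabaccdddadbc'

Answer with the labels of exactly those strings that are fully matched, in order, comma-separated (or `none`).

i, ii, v

i → match
ii → match
iii → no match
iv → no match
v → match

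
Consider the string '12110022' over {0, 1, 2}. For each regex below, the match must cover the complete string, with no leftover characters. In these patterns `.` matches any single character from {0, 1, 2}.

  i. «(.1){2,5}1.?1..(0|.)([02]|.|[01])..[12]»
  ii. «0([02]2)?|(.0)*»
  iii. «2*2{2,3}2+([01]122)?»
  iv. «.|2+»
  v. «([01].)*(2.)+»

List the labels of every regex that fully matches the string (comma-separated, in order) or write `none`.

v

i → no match
ii → no match
iii → no match
iv → no match
v → match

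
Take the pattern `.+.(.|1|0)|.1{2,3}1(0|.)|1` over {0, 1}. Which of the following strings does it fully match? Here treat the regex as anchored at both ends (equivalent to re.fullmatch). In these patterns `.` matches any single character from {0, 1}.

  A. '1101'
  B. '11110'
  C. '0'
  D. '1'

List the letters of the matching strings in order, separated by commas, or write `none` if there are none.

A. '1101' → match
B. '11110' → match
C. '0' → no match
D. '1' → match

A, B, D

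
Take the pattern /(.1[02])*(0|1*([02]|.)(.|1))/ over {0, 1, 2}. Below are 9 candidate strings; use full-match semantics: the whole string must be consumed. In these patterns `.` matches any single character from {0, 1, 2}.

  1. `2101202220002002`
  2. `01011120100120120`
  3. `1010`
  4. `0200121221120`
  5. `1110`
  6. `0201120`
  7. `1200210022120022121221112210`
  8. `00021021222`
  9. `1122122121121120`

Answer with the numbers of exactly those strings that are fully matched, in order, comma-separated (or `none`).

5, 9

1 → no match
2 → no match
3. `1010` → no match
4 → no match
5. `1110` → match
6. `0201120` → no match
7 → no match
8. `00021021222` → no match
9 → match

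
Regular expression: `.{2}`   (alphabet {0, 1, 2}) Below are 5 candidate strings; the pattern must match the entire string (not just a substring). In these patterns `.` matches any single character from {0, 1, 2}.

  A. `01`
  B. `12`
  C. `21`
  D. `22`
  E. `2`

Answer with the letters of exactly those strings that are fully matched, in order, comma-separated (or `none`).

A → match
B → match
C → match
D → match
E → no match

A, B, C, D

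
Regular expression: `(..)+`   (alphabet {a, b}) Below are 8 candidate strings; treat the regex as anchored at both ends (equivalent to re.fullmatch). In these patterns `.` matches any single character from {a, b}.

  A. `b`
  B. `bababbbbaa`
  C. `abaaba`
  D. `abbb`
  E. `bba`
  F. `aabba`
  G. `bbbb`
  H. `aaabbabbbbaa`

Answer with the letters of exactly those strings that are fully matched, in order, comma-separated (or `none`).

A → no match
B → match
C → match
D → match
E → no match
F → no match
G → match
H → match

B, C, D, G, H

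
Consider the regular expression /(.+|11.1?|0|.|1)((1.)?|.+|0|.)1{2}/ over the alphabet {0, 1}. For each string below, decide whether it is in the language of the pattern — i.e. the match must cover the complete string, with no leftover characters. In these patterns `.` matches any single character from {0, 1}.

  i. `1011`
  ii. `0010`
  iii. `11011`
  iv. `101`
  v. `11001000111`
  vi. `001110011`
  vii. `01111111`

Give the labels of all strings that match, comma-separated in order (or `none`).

i → match
ii → no match — must end with `1`
iii → match
iv → no match
v → match
vi → match
vii → match

i, iii, v, vi, vii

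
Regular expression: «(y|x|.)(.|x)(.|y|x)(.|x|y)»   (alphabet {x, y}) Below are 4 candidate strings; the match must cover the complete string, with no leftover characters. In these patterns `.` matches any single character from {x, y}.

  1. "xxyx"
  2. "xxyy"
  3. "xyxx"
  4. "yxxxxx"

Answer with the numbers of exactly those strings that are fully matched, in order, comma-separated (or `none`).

1, 2, 3

1 → match
2 → match
3 → match
4 → no match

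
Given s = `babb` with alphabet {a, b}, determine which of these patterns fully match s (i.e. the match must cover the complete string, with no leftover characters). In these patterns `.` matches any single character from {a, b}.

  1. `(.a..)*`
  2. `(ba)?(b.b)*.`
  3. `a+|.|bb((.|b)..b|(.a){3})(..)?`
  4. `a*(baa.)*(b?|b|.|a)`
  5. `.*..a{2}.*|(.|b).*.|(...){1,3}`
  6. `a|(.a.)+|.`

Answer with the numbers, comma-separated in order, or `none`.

1 → match
2 → match
3 → no match
4 → no match
5 → match
6 → no match

1, 2, 5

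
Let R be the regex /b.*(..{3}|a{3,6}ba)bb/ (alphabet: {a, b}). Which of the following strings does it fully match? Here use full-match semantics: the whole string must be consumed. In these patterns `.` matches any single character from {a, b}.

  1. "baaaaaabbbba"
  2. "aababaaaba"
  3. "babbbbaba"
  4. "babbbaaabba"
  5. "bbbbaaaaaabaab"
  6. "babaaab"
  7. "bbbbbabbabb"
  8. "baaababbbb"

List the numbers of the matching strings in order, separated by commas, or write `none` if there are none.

1 → no match — must end with "bb"
2 → no match — must start with "b"
3 → no match — must end with "bb"
4 → no match — must end with "bb"
5 → no match — must end with "bb"
6 → no match — must end with "bb"
7 → match
8 → match

7, 8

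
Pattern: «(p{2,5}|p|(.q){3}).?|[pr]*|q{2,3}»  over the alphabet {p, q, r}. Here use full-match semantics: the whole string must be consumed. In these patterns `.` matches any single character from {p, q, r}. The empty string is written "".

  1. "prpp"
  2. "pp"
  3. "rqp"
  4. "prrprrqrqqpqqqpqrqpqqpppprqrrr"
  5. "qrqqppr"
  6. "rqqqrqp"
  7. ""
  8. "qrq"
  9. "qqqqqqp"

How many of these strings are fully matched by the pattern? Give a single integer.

1. "prpp" → match
2. "pp" → match
3. "rqp" → no match
4 → no match
5. "qrqqppr" → no match
6. "rqqqrqp" → match
7. "" → match
8. "qrq" → no match
9. "qqqqqqp" → match
Total matched: 5

5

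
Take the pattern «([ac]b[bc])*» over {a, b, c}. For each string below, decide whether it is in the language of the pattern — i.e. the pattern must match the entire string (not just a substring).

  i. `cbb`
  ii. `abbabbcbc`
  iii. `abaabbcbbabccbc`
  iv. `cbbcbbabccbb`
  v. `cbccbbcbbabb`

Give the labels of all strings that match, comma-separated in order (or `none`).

i, ii, iv, v

i → match
ii → match
iii → no match
iv → match
v → match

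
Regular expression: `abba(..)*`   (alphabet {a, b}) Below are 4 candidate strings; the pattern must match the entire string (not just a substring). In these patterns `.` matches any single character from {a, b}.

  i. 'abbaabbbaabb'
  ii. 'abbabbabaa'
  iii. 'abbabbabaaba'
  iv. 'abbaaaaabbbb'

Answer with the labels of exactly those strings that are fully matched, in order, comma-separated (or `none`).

i → match
ii → match
iii → match
iv → match

i, ii, iii, iv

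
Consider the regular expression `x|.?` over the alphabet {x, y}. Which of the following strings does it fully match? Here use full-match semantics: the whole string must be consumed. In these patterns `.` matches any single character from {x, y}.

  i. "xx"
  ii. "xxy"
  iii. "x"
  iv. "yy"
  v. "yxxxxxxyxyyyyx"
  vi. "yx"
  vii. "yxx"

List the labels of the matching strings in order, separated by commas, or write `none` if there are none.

i → no match
ii → no match
iii → match
iv → no match
v → no match
vi → no match
vii → no match

iii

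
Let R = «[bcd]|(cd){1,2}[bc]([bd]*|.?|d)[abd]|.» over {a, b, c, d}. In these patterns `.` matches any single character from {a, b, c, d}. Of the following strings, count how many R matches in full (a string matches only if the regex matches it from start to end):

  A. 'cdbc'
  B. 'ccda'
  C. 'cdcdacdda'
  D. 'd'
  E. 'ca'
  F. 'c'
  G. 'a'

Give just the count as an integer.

3

A → no match
B → no match
C → no match
D → match
E → no match
F → match
G → match
Total matched: 3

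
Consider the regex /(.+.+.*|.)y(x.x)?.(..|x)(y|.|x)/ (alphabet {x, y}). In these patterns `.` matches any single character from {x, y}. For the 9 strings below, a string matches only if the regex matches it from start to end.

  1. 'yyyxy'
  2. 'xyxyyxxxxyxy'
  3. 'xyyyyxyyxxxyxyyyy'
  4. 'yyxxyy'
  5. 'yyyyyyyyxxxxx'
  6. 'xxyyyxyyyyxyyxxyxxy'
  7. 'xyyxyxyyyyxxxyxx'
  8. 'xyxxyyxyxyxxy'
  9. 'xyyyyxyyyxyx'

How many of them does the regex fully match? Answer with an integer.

1. 'yyyxy' → match
2. 'xyxyyxxxxyxy' → match
3 → no match
4. 'yyxxyy' → match
5 → no match
6 → match
7 → match
8 → match
9. 'xyyyyxyyyxyx' → match
Total matched: 7

7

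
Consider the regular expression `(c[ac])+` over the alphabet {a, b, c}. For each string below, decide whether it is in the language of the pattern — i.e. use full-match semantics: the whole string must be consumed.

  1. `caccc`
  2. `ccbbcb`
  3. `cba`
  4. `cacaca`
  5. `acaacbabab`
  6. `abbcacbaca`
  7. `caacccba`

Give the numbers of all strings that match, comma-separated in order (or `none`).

4

1 → no match
2 → no match
3 → no match
4 → match
5 → no match — must start with `c`
6 → no match — must start with `c`
7 → no match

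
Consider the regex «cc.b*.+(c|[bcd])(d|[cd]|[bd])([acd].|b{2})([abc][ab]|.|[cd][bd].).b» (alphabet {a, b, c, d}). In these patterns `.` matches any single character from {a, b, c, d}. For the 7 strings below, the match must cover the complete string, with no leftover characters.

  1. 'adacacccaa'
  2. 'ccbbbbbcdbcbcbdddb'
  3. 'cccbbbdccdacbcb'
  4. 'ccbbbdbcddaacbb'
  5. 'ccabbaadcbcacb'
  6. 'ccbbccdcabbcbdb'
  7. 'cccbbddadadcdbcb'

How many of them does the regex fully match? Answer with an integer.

1 → no match — must start with 'cc'
2 → no match
3 → match
4 → match
5 → no match
6 → no match
7 → no match
Total matched: 2

2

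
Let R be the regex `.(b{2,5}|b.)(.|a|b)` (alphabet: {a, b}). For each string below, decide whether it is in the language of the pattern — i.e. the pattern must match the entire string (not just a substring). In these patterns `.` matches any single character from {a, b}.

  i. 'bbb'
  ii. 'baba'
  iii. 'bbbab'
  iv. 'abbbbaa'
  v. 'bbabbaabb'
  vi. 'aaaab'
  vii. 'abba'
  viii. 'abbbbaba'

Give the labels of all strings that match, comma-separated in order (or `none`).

vii

i → no match
ii → no match
iii → no match
iv → no match
v → no match
vi → no match
vii → match
viii → no match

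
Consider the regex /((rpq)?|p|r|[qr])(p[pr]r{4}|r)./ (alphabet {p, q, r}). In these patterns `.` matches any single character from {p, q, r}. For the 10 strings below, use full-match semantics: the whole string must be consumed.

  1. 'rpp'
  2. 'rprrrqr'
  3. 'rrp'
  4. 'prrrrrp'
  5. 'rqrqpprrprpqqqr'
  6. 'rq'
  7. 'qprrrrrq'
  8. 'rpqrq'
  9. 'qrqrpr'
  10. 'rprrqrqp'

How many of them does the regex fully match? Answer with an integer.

5

1. 'rpp' → no match
2. 'rprrrqr' → no match
3. 'rrp' → match
4. 'prrrrrp' → match
5 → no match
6. 'rq' → match
7. 'qprrrrrq' → match
8. 'rpqrq' → match
9. 'qrqrpr' → no match
10. 'rprrqrqp' → no match
Total matched: 5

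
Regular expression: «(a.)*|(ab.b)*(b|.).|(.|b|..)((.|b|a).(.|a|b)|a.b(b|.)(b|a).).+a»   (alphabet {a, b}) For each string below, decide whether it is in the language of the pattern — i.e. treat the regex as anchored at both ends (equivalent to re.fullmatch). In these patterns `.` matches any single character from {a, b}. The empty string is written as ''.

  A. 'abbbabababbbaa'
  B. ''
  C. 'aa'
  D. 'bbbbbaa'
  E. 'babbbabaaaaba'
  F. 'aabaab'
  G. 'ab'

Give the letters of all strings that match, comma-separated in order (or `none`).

A → match
B → match
C → match
D → match
E → match
F → no match
G → match

A, B, C, D, E, G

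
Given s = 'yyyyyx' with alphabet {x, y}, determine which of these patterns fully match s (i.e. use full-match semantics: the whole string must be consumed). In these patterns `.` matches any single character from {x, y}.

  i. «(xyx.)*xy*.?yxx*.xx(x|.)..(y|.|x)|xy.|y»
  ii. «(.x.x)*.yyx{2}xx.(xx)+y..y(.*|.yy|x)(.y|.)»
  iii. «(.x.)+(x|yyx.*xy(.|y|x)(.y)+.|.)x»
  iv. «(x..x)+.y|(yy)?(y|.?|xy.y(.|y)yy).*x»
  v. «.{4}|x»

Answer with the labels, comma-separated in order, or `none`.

i → no match
ii → no match
iii → no match
iv → match
v → no match

iv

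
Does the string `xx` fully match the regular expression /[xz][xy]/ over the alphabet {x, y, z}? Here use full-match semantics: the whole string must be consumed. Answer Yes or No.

Yes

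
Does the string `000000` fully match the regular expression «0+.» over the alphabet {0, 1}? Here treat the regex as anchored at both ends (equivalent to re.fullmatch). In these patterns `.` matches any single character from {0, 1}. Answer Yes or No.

Yes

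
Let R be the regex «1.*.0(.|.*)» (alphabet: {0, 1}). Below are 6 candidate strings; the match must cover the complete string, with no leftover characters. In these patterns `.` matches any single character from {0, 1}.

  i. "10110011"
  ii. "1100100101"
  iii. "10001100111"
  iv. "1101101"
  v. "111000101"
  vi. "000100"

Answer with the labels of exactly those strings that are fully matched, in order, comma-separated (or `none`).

i → match
ii → match
iii → match
iv → match
v → match
vi → no match — must start with "1"

i, ii, iii, iv, v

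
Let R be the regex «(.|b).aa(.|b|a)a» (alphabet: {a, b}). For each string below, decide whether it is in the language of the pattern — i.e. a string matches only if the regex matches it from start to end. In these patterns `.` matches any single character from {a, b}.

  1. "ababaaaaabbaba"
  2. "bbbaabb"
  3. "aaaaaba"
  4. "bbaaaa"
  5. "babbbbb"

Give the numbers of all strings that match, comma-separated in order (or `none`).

4

1 → no match
2 → no match — must end with "a"
3 → no match
4 → match
5 → no match — must end with "a"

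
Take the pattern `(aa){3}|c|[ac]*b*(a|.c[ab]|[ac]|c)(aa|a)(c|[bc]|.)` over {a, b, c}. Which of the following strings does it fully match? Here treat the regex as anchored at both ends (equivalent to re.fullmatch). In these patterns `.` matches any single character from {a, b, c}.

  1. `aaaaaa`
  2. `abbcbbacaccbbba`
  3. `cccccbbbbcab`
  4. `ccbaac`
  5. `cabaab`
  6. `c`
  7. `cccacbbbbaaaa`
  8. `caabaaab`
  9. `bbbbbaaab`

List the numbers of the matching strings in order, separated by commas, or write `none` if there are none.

1 → match
2 → no match
3 → match
4 → match
5 → match
6 → match
7 → match
8 → match
9 → match

1, 3, 4, 5, 6, 7, 8, 9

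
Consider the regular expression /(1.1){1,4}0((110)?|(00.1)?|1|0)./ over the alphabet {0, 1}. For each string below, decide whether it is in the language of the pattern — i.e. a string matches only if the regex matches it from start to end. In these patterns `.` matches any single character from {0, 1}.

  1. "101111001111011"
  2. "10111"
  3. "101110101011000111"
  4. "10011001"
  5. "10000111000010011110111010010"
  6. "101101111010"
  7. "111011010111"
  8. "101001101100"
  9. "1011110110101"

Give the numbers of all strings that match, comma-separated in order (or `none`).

1 → no match
2 → no match
3 → no match
4 → no match
5 → no match
6 → match
7 → no match
8 → no match
9 → no match

6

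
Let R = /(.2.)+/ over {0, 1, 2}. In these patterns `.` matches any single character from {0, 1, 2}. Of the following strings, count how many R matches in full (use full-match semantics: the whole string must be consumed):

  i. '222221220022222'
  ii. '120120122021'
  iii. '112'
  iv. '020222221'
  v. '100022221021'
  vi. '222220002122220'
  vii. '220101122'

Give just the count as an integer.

i → match
ii → match
iii → no match
iv → match
v → no match
vi → no match
vii → no match
Total matched: 3

3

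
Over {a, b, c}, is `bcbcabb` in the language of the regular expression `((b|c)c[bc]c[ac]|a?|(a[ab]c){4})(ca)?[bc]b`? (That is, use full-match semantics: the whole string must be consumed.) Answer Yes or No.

Yes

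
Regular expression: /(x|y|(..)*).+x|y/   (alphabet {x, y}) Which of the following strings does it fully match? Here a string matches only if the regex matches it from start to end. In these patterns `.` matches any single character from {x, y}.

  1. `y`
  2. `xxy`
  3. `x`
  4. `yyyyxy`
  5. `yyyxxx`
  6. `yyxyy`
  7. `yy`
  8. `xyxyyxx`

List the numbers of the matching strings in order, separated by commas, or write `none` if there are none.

1 → match
2 → no match
3 → no match
4 → no match
5 → match
6 → no match
7 → no match
8 → match

1, 5, 8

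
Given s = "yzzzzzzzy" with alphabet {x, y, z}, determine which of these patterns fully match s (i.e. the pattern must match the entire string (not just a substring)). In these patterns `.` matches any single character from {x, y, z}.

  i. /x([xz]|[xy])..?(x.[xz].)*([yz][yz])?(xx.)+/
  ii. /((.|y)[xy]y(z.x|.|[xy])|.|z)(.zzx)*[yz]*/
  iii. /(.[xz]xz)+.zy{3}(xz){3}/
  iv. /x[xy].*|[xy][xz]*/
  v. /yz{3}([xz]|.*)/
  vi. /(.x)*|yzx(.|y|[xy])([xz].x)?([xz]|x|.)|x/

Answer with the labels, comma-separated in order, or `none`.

ii, v

i → no match — must start with "x"
ii → match
iii → no match — must end with "xz"
iv → no match
v → match
vi → no match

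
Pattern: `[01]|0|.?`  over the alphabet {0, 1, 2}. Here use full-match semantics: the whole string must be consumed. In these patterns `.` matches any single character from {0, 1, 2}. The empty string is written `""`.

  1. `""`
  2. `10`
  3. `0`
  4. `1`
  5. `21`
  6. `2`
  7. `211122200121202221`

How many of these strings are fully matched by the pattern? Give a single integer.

4

1 → match
2 → no match
3 → match
4 → match
5 → no match
6 → match
7 → no match
Total matched: 4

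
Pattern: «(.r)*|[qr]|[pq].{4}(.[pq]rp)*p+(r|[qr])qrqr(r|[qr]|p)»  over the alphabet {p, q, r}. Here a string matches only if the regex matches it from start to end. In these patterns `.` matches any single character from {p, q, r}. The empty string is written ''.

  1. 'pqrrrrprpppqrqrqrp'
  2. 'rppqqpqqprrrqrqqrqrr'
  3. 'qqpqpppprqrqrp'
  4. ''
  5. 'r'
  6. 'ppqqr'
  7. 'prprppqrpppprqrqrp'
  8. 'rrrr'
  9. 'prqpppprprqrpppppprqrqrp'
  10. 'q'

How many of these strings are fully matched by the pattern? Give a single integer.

7

1 → no match
2 → no match
3 → match
4 → match
5 → match
6 → no match
7 → match
8 → match
9 → match
10 → match
Total matched: 7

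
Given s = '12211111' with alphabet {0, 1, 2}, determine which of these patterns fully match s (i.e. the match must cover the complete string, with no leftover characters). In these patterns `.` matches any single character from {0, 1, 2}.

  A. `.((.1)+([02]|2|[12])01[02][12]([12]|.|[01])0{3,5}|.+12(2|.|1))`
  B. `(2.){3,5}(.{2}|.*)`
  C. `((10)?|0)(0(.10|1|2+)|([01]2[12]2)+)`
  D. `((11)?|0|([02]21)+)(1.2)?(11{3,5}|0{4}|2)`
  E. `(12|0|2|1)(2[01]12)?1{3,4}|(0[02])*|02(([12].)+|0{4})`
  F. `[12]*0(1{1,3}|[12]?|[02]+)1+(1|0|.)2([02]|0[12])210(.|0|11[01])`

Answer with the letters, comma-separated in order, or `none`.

D

A → no match
B → no match — must start with '2'
C → no match
D → match
E → no match
F → no match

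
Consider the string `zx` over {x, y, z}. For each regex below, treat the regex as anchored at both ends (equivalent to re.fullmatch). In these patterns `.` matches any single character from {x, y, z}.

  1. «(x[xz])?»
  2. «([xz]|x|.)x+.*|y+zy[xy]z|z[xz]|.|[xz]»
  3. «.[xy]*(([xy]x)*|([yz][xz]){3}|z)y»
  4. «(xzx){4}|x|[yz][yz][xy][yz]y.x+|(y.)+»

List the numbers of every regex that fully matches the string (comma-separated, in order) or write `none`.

1 → no match
2 → match
3 → no match — must end with `y`
4 → no match

2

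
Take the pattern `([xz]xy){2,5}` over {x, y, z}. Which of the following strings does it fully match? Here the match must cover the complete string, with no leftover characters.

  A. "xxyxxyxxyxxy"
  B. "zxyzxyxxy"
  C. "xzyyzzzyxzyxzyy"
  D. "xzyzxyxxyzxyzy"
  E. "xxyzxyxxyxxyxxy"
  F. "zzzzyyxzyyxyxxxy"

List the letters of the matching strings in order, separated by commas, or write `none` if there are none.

A, B, E

A → match
B → match
C → no match — must end with "xy"
D → no match — must end with "xy"
E → match
F → no match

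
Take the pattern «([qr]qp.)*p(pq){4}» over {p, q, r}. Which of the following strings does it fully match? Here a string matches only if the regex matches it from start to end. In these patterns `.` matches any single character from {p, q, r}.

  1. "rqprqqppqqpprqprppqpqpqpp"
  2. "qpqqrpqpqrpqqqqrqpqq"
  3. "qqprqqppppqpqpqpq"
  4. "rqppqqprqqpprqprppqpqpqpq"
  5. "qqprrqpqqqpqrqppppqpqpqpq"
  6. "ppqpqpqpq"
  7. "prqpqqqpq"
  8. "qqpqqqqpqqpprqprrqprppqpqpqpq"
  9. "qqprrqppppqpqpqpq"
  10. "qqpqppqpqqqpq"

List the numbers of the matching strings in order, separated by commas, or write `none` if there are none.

3, 4, 5, 6, 9

1 → no match — must end with "pq"
2 → no match — must end with "pq"
3 → match
4 → match
5 → match
6 → match
7 → no match
8 → no match
9 → match
10 → no match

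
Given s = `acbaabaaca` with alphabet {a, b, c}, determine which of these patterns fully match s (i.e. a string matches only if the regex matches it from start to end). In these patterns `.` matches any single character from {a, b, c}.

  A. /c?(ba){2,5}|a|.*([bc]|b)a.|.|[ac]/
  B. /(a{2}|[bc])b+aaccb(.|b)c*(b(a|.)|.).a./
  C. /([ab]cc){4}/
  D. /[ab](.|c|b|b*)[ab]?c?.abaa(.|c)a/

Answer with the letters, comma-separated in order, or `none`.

A → no match
B → no match
C → no match — must end with `cc`
D → match

D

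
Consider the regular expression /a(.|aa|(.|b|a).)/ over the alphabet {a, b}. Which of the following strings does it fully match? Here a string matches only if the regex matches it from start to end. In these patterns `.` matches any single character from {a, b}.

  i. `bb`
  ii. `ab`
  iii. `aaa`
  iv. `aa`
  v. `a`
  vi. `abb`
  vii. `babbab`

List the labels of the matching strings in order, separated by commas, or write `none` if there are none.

i → no match — must start with `a`
ii → match
iii → match
iv → match
v → no match
vi → match
vii → no match — must start with `a`

ii, iii, iv, vi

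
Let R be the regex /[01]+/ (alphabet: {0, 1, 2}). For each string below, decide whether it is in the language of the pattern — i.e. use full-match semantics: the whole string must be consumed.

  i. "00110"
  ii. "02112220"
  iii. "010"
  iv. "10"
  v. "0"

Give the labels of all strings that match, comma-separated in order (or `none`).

i → match
ii → no match
iii → match
iv → match
v → match

i, iii, iv, v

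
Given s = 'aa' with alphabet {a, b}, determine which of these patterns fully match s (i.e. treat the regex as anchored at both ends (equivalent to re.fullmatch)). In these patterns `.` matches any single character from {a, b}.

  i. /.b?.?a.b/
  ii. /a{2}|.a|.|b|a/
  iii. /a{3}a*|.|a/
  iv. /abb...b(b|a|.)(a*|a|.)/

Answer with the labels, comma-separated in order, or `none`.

i → no match — must end with 'b'
ii → match
iii → no match
iv → no match — must start with 'abb'

ii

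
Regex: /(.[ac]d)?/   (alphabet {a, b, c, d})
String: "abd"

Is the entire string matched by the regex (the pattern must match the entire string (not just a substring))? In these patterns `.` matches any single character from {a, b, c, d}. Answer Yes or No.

No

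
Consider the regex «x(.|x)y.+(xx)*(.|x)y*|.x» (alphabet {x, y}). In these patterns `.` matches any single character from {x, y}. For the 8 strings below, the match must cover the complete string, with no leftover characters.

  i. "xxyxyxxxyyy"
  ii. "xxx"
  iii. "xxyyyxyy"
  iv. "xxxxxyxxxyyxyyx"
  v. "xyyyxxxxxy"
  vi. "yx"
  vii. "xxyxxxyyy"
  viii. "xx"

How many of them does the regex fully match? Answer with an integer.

6

i → match
ii → no match
iii → match
iv → no match
v → match
vi → match
vii → match
viii → match
Total matched: 6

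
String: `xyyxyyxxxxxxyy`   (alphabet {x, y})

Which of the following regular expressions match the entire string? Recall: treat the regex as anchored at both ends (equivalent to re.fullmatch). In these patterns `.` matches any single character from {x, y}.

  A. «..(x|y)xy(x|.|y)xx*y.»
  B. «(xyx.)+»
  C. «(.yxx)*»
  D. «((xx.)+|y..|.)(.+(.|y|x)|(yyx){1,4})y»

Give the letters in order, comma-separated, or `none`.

A → match
B → no match — must start with `xyx`
C → no match
D → match

A, D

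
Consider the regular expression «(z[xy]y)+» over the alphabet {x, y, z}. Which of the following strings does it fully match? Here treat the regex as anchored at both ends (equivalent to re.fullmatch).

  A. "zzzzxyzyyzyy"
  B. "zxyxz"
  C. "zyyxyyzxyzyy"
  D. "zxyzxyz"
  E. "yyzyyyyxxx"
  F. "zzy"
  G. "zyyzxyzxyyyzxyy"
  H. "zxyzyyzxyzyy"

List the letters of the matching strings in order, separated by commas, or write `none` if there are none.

A → no match
B → no match — must end with "y"
C → no match
D → no match — must end with "y"
E → no match — must start with "z"
F → no match
G → no match
H → match

H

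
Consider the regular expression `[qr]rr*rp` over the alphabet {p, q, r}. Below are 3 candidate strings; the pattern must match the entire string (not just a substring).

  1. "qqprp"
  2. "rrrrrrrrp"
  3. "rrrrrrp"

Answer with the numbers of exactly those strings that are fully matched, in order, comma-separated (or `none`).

1 → no match
2 → match
3 → match

2, 3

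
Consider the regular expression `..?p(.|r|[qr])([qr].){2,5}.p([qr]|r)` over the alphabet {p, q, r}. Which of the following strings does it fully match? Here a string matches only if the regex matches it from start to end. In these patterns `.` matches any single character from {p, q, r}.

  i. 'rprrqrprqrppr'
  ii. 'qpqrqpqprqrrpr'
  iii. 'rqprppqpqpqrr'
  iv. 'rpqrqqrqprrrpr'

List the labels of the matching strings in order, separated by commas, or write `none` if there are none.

iv

i → no match
ii → no match
iii → no match
iv → match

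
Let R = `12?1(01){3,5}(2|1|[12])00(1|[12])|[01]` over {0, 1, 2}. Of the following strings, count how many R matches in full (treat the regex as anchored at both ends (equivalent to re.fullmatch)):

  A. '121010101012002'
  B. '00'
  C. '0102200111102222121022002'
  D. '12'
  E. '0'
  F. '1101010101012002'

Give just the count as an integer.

3

A → match
B → no match
C → no match
D → no match
E → match
F → match
Total matched: 3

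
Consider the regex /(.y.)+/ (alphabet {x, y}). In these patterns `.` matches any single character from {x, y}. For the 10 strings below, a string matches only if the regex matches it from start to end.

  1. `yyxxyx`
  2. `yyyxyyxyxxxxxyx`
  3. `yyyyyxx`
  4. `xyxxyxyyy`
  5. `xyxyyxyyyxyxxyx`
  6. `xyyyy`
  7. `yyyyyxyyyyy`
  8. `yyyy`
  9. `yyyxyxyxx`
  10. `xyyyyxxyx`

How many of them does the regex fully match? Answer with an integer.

1 → match
2 → no match
3 → no match
4 → match
5 → match
6 → no match
7 → no match
8 → no match
9 → no match
10 → match
Total matched: 4

4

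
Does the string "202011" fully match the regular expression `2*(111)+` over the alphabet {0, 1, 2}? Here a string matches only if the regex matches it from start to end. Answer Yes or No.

No

Every match must end with "111", but "202011" does not.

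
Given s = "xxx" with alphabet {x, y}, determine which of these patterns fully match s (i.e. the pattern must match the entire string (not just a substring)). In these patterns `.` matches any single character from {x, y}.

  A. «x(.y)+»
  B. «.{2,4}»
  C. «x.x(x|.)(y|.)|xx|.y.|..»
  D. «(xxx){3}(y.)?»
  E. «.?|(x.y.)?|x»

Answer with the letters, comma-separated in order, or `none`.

A → no match — must end with "y"
B → match
C → no match
D → no match
E → no match

B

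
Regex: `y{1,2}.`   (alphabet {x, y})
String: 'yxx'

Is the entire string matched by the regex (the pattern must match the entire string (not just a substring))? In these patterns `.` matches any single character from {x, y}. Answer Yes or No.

No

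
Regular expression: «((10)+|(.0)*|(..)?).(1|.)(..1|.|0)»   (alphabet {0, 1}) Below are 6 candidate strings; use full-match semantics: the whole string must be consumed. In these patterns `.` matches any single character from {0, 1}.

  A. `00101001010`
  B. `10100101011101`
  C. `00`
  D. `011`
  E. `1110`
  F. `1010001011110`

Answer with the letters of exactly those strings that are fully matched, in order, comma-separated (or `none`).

A → no match
B → no match
C → no match
D → match
E → no match
F → no match

D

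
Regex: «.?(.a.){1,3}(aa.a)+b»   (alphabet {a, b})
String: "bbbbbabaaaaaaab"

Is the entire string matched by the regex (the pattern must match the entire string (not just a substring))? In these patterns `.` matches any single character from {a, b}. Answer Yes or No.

No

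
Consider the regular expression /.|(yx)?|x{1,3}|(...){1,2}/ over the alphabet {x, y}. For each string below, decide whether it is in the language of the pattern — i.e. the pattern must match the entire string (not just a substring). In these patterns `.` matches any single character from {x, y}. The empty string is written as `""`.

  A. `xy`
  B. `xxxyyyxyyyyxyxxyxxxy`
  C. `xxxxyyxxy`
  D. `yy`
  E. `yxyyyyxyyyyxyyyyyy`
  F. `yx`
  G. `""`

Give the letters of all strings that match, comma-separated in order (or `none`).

A → no match
B → no match
C → no match
D → no match
E → no match
F → match
G → match

F, G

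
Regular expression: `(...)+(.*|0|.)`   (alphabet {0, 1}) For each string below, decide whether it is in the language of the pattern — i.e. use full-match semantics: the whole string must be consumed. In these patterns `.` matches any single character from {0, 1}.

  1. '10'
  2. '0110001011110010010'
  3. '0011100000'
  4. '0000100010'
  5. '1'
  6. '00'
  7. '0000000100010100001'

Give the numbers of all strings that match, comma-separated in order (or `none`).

2, 3, 4, 7

1 → no match
2 → match
3 → match
4 → match
5 → no match
6 → no match
7 → match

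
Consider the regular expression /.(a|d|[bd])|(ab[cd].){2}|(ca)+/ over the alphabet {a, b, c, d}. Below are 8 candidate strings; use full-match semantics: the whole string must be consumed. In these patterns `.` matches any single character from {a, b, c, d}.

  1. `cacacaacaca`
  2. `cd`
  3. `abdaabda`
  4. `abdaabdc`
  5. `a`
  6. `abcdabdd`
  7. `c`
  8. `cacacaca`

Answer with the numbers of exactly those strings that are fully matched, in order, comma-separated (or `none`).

2, 3, 4, 6, 8

1 → no match
2 → match
3 → match
4 → match
5 → no match
6 → match
7 → no match
8 → match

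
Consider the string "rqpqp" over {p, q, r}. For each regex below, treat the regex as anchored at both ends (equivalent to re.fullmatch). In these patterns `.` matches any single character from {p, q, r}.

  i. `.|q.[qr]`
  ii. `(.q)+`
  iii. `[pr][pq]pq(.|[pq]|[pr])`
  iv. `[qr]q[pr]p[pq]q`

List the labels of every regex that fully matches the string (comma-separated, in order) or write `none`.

i → no match
ii → no match — must end with "q"
iii → match
iv → no match — must end with "q"

iii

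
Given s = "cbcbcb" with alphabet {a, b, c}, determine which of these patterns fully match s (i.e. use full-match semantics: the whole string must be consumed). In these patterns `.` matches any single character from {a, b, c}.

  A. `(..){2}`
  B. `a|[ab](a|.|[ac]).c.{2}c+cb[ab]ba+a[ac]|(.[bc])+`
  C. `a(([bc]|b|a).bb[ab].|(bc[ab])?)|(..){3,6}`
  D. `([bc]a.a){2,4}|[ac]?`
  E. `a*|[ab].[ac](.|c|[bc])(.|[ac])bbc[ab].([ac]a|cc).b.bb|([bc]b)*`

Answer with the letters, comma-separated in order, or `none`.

A → no match
B → match
C → match
D → no match
E → match

B, C, E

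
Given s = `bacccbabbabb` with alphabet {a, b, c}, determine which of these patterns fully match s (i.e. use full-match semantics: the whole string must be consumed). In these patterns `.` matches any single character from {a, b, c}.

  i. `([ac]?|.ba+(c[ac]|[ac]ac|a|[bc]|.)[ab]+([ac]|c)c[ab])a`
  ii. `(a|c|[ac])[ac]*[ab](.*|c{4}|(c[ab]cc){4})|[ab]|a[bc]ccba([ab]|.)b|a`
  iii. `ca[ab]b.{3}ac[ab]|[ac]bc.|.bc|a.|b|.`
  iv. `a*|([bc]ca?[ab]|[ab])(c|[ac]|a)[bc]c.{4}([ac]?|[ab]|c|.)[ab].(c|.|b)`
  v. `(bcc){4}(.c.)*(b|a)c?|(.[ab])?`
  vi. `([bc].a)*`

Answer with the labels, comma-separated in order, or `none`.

iv

i → no match — must end with `a`
ii → no match
iii → no match
iv → match
v → no match
vi → no match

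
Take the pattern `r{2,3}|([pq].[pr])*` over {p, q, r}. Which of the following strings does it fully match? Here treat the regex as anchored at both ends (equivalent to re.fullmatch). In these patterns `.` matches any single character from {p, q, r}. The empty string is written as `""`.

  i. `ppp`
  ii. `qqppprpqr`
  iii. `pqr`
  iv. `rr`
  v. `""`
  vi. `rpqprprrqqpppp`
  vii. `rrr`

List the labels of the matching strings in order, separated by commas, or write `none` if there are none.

i, ii, iii, iv, v, vii

i → match
ii → match
iii → match
iv → match
v → match
vi → no match
vii → match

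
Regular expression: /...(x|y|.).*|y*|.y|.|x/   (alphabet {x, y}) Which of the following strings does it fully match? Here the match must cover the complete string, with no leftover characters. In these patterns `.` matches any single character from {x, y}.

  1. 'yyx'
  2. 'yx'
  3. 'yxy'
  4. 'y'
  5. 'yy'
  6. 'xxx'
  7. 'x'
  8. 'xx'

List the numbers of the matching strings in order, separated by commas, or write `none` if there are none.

1 → no match
2 → no match
3 → no match
4 → match
5 → match
6 → no match
7 → match
8 → no match

4, 5, 7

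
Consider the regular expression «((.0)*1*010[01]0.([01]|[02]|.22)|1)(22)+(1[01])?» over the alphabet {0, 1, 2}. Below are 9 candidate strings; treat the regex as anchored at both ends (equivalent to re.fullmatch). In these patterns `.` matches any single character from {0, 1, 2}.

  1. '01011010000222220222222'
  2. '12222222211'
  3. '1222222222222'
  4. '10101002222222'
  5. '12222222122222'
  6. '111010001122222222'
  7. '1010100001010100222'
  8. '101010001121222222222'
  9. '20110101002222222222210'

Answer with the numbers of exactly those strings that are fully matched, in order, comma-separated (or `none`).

1 → no match
2 → match
3 → match
4 → match
5 → no match
6 → match
7 → no match
8 → no match
9 → match

2, 3, 4, 6, 9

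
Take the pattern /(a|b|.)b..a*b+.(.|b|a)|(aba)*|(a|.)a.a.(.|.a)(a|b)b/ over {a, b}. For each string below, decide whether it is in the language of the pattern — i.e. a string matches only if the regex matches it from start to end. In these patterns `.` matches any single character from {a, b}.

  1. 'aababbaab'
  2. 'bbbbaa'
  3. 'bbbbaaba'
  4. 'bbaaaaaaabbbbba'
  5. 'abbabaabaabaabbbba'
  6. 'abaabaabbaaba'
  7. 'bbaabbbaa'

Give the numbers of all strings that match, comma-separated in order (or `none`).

1, 4, 7

1 → match
2 → no match
3 → no match
4 → match
5 → no match
6 → no match
7 → match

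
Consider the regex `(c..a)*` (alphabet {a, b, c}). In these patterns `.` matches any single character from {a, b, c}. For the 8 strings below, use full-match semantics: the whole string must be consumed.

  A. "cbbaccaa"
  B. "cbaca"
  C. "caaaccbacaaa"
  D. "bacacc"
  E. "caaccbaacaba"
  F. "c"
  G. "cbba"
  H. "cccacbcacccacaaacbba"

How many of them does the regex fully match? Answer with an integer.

A → match
B → no match
C → match
D → no match
E → no match
F → no match
G → match
H → match
Total matched: 4

4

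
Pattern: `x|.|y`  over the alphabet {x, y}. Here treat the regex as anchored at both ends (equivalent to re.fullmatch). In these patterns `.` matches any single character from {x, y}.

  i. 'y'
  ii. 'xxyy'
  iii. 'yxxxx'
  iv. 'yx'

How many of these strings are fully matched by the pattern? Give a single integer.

i → match
ii → no match
iii → no match
iv → no match
Total matched: 1

1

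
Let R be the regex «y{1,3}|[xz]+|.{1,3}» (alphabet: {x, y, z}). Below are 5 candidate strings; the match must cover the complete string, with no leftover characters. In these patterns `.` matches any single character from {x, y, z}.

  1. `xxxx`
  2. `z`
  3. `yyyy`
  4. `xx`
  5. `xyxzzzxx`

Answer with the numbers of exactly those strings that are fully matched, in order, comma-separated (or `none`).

1, 2, 4

1 → match
2 → match
3 → no match
4 → match
5 → no match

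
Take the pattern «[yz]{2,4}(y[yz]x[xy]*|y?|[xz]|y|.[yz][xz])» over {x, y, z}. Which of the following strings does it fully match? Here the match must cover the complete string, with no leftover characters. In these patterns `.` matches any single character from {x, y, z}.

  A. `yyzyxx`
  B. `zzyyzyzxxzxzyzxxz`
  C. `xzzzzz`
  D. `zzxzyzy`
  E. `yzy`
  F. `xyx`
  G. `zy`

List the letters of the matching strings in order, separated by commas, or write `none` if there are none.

E, G

A → no match
B → no match
C → no match
D → no match
E → match
F → no match
G → match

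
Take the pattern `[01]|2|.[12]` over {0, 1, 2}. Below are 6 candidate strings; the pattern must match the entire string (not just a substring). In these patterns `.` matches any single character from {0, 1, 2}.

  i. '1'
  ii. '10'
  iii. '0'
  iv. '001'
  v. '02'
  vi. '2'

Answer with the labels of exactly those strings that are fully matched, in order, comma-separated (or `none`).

i. '1' → match
ii. '10' → no match
iii. '0' → match
iv. '001' → no match
v. '02' → match
vi. '2' → match

i, iii, v, vi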